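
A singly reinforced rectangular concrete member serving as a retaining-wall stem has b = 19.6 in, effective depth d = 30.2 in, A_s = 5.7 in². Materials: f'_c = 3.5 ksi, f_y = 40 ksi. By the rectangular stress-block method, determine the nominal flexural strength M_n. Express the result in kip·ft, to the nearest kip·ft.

M_n ≈ 537 kip·ft

T = A_s f_y = 5.7 × 40 = 228 kips.
a = T/(0.85 f'_c b) = 228/(0.85 × 3.5 × 19.6) = 3.910 in.
M_n = T(d − a/2) = 228 × (30.2 − 1.955) = 6439.9 kip·in = 6439.9/12 = 536.66 kip·ft.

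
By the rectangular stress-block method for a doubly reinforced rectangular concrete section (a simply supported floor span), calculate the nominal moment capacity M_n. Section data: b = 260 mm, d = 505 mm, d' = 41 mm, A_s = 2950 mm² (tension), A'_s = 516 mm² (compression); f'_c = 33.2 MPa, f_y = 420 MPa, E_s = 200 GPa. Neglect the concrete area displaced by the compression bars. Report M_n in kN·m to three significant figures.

Assume both tension and compression steel yield.
Net tension couple steel: A_s − A'_s = 2434 mm².
a = (A_s − A'_s) f_y / (0.85 f'_c b) = 1022280/(0.85 × 33.2 × 260) = 139.33 mm.
c = a/β₁ = 139.33/0.813 = 171.38 mm; ε'_s = 0.003(c − d')/c = 0.0023 ≥ f_y/E_s = 0.0021, so compression steel does yield.
M_n = (A_s − A'_s) f_y (d − a/2) + A'_s f_y (d − d') = [1022280 × (505 − 69.665) + 216720 × (505 − 41)] × 10⁻⁶ = 445.03 + 100.56 = 545.59 kN·m.

M_n ≈ 546 kN·m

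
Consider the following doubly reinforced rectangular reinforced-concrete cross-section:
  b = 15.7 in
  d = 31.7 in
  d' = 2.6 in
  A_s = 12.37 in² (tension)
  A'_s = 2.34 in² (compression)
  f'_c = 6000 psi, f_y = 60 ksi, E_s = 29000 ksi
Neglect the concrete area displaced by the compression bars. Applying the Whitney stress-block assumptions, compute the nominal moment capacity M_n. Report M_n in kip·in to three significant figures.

Assume both steels yield.
a = (A_s − A'_s) f_y/(0.85 f'_c b) = (12.37 − 2.34) × 60/(0.85 × 6 × 15.7) = 7.516 in.
c = a/β₁ = 7.516/0.75 = 10.021 in; ε'_s = 0.003(c − d')/c = 0.0022 ≥ ε_y = 0.0021, so the compression steel yields.
M_n = (A_s − A'_s) f_y (d − a/2) + A'_s f_y (d − d') = 601.8 × (31.7 − 3.758) + 140.4 × (31.7 − 2.6) = 16815.5 + 4085.6 = 20901.1 kip·in.

M_n ≈ 20900 kip·in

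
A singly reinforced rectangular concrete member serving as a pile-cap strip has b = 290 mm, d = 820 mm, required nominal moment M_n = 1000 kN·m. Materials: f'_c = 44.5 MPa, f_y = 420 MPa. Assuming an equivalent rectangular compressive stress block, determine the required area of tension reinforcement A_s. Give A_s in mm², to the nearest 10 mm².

A_s ≈ 3130 mm²

With M_n = 0.85 f'_c a b (d − a/2), solve the quadratic for a:
a = d − √(d² − 2M_n/(0.85 f'_c b)) = 820 − √(820² − 2 × 1000×10⁶/(0.85 × 44.5 × 290)) = 119.95 mm.
A_s = 0.85 f'_c a b / f_y = 0.85 × 44.5 × 119.95 × 290 / 420 = 3132.8 mm².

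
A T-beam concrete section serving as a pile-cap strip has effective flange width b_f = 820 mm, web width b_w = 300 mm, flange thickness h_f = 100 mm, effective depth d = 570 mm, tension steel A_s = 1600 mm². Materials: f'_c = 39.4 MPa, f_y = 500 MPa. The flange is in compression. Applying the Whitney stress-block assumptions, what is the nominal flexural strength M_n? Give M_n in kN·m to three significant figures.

M_n ≈ 444 kN·m

Tension: T = A_s f_y = 1600 × 500 = 800000 N.
Try a within the flange: a = T/(0.85 f'_c b_f) = 800000/(0.85 × 39.4 × 820) = 29.13 mm.
Since a = 29.13 ≤ h_f = 100 mm, the stress block lies entirely in the flange; analyse as a rectangular beam of width b_f.
M_n = T(d − a/2) = 800000 × (570 − 14.565) = 444.35 × 10⁶ N·mm.
M_n = 444.35 kN·m.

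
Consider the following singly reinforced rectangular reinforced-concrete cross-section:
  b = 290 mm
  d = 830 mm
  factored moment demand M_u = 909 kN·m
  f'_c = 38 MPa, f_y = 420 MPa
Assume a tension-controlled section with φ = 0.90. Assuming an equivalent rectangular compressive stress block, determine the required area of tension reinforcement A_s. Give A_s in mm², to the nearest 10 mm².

M_n = M_u/φ = 909/0.90 = 1010 kN·m.
With M_n = 0.85 f'_c a b (d − a/2), solve the quadratic for a:
a = d − √(d² − 2M_n/(0.85 f'_c b)) = 830 − √(830² − 2 × 1010×10⁶/(0.85 × 38 × 290)) = 142.07 mm.
A_s = 0.85 f'_c a b / f_y = 0.85 × 38 × 142.07 × 290 / 420 = 3168.5 mm².

A_s ≈ 3170 mm²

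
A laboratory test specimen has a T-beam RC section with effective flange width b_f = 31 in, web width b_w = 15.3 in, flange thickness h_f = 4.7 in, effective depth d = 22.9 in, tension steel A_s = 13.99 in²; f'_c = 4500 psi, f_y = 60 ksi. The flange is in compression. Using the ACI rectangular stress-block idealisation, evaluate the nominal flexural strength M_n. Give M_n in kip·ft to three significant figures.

M_n ≈ 1330 kip·ft

Tension: T = A_s f_y = 13.99 × 60 = 839.4 kips.
Try a within the flange: a = T/(0.85 f'_c b_f) = 839.4/(0.85 × 4.5 × 31) = 7.079 in.
a = 7.079 > h_f = 4.7 in: the block extends into the web. Split into flange-overhang and web parts.
C_f = 0.85 f'_c (b_f − b_w) h_f = 0.85 × 4.5 × (31 − 15.3) × 4.7 = 282.2 kips.
Remaining web compression depth: a_w = (T − C_f)/(0.85 f'_c b_w) = (839.4 − 282.2)/(0.85 × 4.5 × 15.3) = 9.521 in.
M_n = C_f(d − h_f/2) + (T − C_f)(d − a_w/2) = 282.2 × (22.9 − 2.35) + 557.2 × (22.9 − 4.7605) = 5799.2 + 10107.3 = 15906.5 kip·in.
M_n = 15906.5/12 = 1325.54 kip·ft.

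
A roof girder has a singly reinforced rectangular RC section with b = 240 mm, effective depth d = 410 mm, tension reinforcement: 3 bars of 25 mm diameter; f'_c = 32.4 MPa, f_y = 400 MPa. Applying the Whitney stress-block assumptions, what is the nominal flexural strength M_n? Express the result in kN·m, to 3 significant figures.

M_n ≈ 215 kN·m

A_s = 3 × 491 = 1473 mm².
T = A_s f_y = 1473 × 400 = 589200 N = 589.2 kN.
From C = T: a = T/(0.85 f'_c b) = 589200/(0.85 × 32.4 × 240) = 89.14 mm.
M_n = T(d − a/2) = 589.2 kN × (410 − 44.57) mm = 215.31 kN·m.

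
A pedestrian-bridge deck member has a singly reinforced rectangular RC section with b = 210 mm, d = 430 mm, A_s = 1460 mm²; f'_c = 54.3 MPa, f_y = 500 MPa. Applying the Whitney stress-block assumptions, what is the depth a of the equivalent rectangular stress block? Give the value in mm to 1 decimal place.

T = A_s f_y = 1460 × 500 = 730000 N = 730 kN.
Setting C = 0.85 f'_c a b equal to T: a = 730000/(0.85 × 54.3 × 210) = 75.3 mm.

a ≈ 75.3 mm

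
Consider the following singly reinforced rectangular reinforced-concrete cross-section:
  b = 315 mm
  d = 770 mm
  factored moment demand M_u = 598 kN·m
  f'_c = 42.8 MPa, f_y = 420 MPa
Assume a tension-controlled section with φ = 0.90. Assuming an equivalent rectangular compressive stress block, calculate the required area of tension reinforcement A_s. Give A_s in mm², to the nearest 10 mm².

M_n = M_u/φ = 598/0.90 = 664.444 kN·m.
With M_n = 0.85 f'_c a b (d − a/2), solve the quadratic for a:
a = d − √(d² − 2M_n/(0.85 f'_c b)) = 770 − √(770² − 2 × 664.444×10⁶/(0.85 × 42.8 × 315)) = 79.39 mm.
A_s = 0.85 f'_c a b / f_y = 0.85 × 42.8 × 79.39 × 315 / 420 = 2166.2 mm².

A_s ≈ 2170 mm²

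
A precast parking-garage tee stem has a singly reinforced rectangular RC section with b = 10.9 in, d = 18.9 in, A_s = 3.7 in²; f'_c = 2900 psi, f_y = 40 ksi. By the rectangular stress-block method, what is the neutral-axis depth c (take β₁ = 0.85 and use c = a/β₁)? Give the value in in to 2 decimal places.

c ≈ 6.48 in

T = A_s f_y = 3.7 × 40 = 148 kips.
a = T/(0.85 f'_c b) = 148/(0.85 × 2.9 × 10.9) = 5.5083 in.
With β₁ = 0.85, c = a/β₁ = 5.5083/0.85 = 6.48 in.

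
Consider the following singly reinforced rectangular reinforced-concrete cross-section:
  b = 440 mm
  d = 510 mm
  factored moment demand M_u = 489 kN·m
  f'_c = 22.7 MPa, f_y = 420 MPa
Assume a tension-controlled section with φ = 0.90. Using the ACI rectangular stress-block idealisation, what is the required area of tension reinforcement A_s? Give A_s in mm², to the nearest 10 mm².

A_s ≈ 2960 mm²

M_n = M_u/φ = 489/0.90 = 543.333 kN·m.
With M_n = 0.85 f'_c a b (d − a/2), solve the quadratic for a:
a = d − √(d² − 2M_n/(0.85 f'_c b)) = 510 − √(510² − 2 × 543.333×10⁶/(0.85 × 22.7 × 440)) = 146.54 mm.
A_s = 0.85 f'_c a b / f_y = 0.85 × 22.7 × 146.54 × 440 / 420 = 2962.1 mm².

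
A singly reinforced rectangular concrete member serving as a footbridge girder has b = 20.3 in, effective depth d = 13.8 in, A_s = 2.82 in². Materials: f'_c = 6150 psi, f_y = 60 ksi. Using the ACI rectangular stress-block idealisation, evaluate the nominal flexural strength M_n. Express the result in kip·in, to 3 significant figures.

T = A_s f_y = 2.82 × 60 = 169.2 kips.
a = T/(0.85 f'_c b) = 169.2/(0.85 × 6.15 × 20.3) = 1.594 in.
M_n = T(d − a/2) = 169.2 × (13.8 − 0.797) = 2200.1 kip·in.

M_n ≈ 2200 kip·in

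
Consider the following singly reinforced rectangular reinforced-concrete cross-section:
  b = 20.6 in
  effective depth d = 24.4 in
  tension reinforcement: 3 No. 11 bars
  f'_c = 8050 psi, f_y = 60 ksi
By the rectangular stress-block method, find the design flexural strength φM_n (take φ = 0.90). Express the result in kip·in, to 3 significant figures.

A_s = 3 × 1.56 = 4.68 in².
T = A_s f_y = 4.68 × 60 = 280.8 kips.
a = T/(0.85 f'_c b) = 280.8/(0.85 × 8.05 × 20.6) = 1.992 in.
M_n = T(d − a/2) = 280.8 × (24.4 − 0.996) = 6571.8 kip·in.
φM_n = 0.90 × 6571.8 = 5914.6 kip·in.

φM_n ≈ 5910 kip·in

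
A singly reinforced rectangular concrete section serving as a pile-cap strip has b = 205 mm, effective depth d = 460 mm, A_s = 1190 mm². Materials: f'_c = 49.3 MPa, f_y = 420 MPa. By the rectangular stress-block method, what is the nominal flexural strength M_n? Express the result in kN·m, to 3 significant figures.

T = A_s f_y = 1190 × 420 = 499800 N = 499.8 kN.
From C = T: a = T/(0.85 f'_c b) = 499800/(0.85 × 49.3 × 205) = 58.18 mm.
M_n = T(d − a/2) = 499.8 kN × (460 − 29.09) mm = 215.37 kN·m.

M_n ≈ 215 kN·m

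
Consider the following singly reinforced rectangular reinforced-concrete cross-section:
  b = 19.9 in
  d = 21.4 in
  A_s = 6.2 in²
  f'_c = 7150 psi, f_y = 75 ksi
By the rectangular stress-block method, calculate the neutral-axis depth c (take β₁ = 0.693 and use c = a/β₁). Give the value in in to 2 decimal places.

c ≈ 5.55 in

T = A_s f_y = 6.2 × 75 = 465 kips.
a = T/(0.85 f'_c b) = 465/(0.85 × 7.15 × 19.9) = 3.8448 in.
With β₁ = 0.693, c = a/β₁ = 3.8448/0.693 = 5.55 in.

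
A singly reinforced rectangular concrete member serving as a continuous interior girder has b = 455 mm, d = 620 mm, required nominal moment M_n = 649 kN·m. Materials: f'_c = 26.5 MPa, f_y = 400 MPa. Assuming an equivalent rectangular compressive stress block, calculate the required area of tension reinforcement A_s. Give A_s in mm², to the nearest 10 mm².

A_s ≈ 2880 mm²

With M_n = 0.85 f'_c a b (d − a/2), solve the quadratic for a:
a = d − √(d² − 2M_n/(0.85 f'_c b)) = 620 − √(620² − 2 × 649×10⁶/(0.85 × 26.5 × 455)) = 112.31 mm.
A_s = 0.85 f'_c a b / f_y = 0.85 × 26.5 × 112.31 × 455 / 400 = 2877.6 mm².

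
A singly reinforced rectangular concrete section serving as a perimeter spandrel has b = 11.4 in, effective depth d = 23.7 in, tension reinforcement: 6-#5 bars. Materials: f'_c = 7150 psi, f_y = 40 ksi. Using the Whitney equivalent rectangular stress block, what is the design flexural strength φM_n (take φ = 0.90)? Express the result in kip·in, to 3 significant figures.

φM_n ≈ 1550 kip·in

A_s = 6 × 0.31 = 1.86 in².
T = A_s f_y = 1.86 × 40 = 74.4 kips.
a = T/(0.85 f'_c b) = 74.4/(0.85 × 7.15 × 11.4) = 1.074 in.
M_n = T(d − a/2) = 74.4 × (23.7 − 0.537) = 1723.3 kip·in.
φM_n = 0.90 × 1723.3 = 1551.0 kip·in.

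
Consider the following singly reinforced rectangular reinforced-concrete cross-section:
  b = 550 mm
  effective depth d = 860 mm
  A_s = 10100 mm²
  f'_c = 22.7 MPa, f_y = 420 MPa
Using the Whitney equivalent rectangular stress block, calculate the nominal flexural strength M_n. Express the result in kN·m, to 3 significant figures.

M_n ≈ 2800 kN·m

T = A_s f_y = 10100 × 420 = 4242000 N = 4242 kN.
From C = T: a = T/(0.85 f'_c b) = 4242000/(0.85 × 22.7 × 550) = 399.73 mm.
M_n = T(d − a/2) = 4242 kN × (860 − 199.865) mm = 2800.29 kN·m.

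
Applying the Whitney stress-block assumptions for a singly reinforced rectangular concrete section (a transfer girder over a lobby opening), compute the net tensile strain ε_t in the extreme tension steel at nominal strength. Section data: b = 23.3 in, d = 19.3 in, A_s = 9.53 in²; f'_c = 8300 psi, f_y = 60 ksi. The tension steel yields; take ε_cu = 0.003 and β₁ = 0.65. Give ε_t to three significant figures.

ε_t ≈ 0.00782

a = A_s f_y/(0.85 f'_c b) = 3.478 in.
β₁ = 0.65, so c = a/β₁ = 3.478/0.65 = 5.351 in.
From the linear strain diagram with ε_cu = 0.003: ε_t = 0.003 (d − c)/c = 0.003 × (19.3 − 5.351)/5.351 = 0.00782.
Since ε_t ≥ 0.005, the section is tension-controlled.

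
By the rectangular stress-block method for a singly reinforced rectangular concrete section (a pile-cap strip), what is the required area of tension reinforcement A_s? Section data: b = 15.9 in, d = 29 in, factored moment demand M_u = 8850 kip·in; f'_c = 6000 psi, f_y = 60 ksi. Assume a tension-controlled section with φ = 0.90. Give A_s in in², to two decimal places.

M_n = M_u/φ = 8850/0.90 = 9833.33 kip·in.
From M_n = 0.85 f'_c a b (d − a/2):
a = d − √(d² − 2M_n/(0.85 f'_c b)) = 29 − √(29² − 2 × 9833.33/(0.85 × 6 × 15.9)) = 4.536 in.
A_s = 0.85 f'_c a b / f_y = 0.85 × 6 × 4.536 × 15.9 / 60 = 6.130 in².

A_s ≈ 6.13 in²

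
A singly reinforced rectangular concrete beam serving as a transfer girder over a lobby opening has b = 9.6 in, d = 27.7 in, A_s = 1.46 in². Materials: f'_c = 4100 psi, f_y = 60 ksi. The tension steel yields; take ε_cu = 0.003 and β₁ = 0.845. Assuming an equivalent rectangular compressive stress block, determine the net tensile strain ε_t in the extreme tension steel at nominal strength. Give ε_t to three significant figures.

ε_t ≈ 0.0238

a = A_s f_y/(0.85 f'_c b) = 2.618 in.
β₁ = 0.845, so c = a/β₁ = 2.618/0.845 = 3.098 in.
From the linear strain diagram with ε_cu = 0.003: ε_t = 0.003 (d − c)/c = 0.003 × (27.7 − 3.098)/3.098 = 0.0238.
Since ε_t ≥ 0.005, the section is tension-controlled.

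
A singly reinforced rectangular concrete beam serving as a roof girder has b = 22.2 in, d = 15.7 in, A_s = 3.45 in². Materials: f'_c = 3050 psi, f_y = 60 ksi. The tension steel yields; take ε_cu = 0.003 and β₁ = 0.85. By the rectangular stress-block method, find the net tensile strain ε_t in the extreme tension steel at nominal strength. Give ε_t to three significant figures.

a = A_s f_y/(0.85 f'_c b) = 3.597 in.
β₁ = 0.85, so c = a/β₁ = 3.597/0.85 = 4.232 in.
From the linear strain diagram with ε_cu = 0.003: ε_t = 0.003 (d − c)/c = 0.003 × (15.7 − 4.232)/4.232 = 0.00813.
Since ε_t ≥ 0.005, the section is tension-controlled.

ε_t ≈ 0.00813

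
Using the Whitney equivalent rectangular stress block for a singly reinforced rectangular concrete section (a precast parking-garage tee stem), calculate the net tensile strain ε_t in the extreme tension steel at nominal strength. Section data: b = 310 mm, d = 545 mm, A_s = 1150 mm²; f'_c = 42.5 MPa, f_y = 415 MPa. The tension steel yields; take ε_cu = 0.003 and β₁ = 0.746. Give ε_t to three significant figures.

a = A_s f_y/(0.85 f'_c b) = 42.62 mm.
β₁ = 0.746, so c = a/β₁ = 42.62/0.746 = 57.13 mm.
From the linear strain diagram with ε_cu = 0.003: ε_t = 0.003 (d − c)/c = 0.003 × (545 − 57.13)/57.13 = 0.0256.
Since ε_t ≥ 0.005, the section is tension-controlled.

ε_t ≈ 0.0256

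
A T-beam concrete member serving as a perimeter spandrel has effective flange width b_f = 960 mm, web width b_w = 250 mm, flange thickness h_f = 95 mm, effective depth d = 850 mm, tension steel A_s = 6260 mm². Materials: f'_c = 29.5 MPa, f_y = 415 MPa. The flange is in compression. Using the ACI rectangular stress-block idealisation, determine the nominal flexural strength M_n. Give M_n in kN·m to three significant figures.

M_n ≈ 2060 kN·m

Tension: T = A_s f_y = 6260 × 415 = 2597900 N.
Try a within the flange: a = T/(0.85 f'_c b_f) = 2597900/(0.85 × 29.5 × 960) = 107.92 mm.
a = 107.92 > h_f = 95 mm: the block extends into the web. Split into flange-overhang and web parts.
C_f = 0.85 f'_c (b_f − b_w) h_f = 0.85 × 29.5 × (960 − 250) × 95 = 1691309 N.
Remaining web compression depth: a_w = (T − C_f)/(0.85 f'_c b_w) = (2597900 − 1691309)/(0.85 × 29.5 × 250) = 144.62 mm.
M_n = C_f(d − h_f/2) + (T − C_f)(d − a_w/2) = 1691309 × (850 − 47.5) + 906591 × (850 − 72.31) = 1357.28 + 705.05 = 2062.33 × 10⁶ N·mm.
M_n = 2062.33 kN·m.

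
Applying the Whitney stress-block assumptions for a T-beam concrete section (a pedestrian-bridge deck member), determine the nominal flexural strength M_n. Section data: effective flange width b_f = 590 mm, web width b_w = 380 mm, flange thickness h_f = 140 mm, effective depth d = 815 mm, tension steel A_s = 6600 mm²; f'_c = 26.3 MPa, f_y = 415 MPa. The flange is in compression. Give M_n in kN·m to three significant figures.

Tension: T = A_s f_y = 6600 × 415 = 2739000 N.
Try a within the flange: a = T/(0.85 f'_c b_f) = 2739000/(0.85 × 26.3 × 590) = 207.67 mm.
a = 207.67 > h_f = 140 mm: the block extends into the web. Split into flange-overhang and web parts.
C_f = 0.85 f'_c (b_f − b_w) h_f = 0.85 × 26.3 × (590 − 380) × 140 = 657237 N.
Remaining web compression depth: a_w = (T − C_f)/(0.85 f'_c b_w) = (2739000 − 657237)/(0.85 × 26.3 × 380) = 245.06 mm.
M_n = C_f(d − h_f/2) + (T − C_f)(d − a_w/2) = 657237 × (815 − 70) + 2081763 × (815 − 122.53) = 489.64 + 1441.56 = 1931.20 × 10⁶ N·mm.
M_n = 1931.20 kN·m.

M_n ≈ 1930 kN·m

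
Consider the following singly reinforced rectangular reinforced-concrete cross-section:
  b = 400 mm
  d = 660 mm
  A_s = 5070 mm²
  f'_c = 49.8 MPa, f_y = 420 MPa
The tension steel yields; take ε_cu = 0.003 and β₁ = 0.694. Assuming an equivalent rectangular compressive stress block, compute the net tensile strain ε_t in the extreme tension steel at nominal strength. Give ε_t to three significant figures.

a = A_s f_y/(0.85 f'_c b) = 125.76 mm.
β₁ = 0.694, so c = a/β₁ = 125.76/0.694 = 181.21 mm.
From the linear strain diagram with ε_cu = 0.003: ε_t = 0.003 (d − c)/c = 0.003 × (660 − 181.21)/181.21 = 0.00793.
Since ε_t ≥ 0.005, the section is tension-controlled.

ε_t ≈ 0.00793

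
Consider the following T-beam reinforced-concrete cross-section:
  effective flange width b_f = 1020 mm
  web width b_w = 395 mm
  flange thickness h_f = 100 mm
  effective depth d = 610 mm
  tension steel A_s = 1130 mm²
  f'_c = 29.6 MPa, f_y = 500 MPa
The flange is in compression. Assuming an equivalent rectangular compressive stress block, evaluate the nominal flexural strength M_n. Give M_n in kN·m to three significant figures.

M_n ≈ 338 kN·m

Tension: T = A_s f_y = 1130 × 500 = 565000 N.
Try a within the flange: a = T/(0.85 f'_c b_f) = 565000/(0.85 × 29.6 × 1020) = 22.02 mm.
Since a = 22.02 ≤ h_f = 100 mm, the stress block lies entirely in the flange; analyse as a rectangular beam of width b_f.
M_n = T(d − a/2) = 565000 × (610 − 11.01) = 338.43 × 10⁶ N·mm.
M_n = 338.43 kN·m.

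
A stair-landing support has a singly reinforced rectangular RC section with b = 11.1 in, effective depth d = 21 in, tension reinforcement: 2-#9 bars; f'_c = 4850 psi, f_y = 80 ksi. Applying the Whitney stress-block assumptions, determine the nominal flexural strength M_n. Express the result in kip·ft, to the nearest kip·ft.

M_n ≈ 257 kip·ft

A_s = 2 × 1 = 2 in².
T = A_s f_y = 2 × 80 = 160 kips.
a = T/(0.85 f'_c b) = 160/(0.85 × 4.85 × 11.1) = 3.497 in.
M_n = T(d − a/2) = 160 × (21 − 1.7485) = 3080.2 kip·in = 3080.2/12 = 256.68 kip·ft.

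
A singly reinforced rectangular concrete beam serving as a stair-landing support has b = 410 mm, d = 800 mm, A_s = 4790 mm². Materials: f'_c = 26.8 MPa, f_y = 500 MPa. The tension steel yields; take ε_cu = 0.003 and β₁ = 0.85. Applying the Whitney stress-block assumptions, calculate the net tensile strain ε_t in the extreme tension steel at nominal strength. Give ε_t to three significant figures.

ε_t ≈ 0.00496

a = A_s f_y/(0.85 f'_c b) = 256.43 mm.
β₁ = 0.85, so c = a/β₁ = 256.43/0.85 = 301.68 mm.
From the linear strain diagram with ε_cu = 0.003: ε_t = 0.003 (d − c)/c = 0.003 × (800 − 301.68)/301.68 = 0.00496.
ε_t is between 0.004 and 0.005 — transition zone.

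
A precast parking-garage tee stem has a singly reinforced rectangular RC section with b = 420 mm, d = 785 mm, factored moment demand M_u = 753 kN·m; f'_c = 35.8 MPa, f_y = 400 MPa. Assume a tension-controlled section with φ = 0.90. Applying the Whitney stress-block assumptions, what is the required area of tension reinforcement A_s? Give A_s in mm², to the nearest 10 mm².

M_n = M_u/φ = 753/0.90 = 836.667 kN·m.
With M_n = 0.85 f'_c a b (d − a/2), solve the quadratic for a:
a = d − √(d² − 2M_n/(0.85 f'_c b)) = 785 − √(785² − 2 × 836.667×10⁶/(0.85 × 35.8 × 420)) = 88.37 mm.
A_s = 0.85 f'_c a b / f_y = 0.85 × 35.8 × 88.37 × 420 / 400 = 2823.6 mm².

A_s ≈ 2820 mm²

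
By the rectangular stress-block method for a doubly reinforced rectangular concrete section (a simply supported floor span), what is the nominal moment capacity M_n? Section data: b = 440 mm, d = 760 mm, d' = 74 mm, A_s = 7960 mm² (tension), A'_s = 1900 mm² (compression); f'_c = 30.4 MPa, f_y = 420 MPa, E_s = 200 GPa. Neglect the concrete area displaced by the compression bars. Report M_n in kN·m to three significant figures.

Assume both tension and compression steel yield.
Net tension couple steel: A_s − A'_s = 6060 mm².
a = (A_s − A'_s) f_y / (0.85 f'_c b) = 2545200/(0.85 × 30.4 × 440) = 223.86 mm.
c = a/β₁ = 223.86/0.833 = 268.74 mm; ε'_s = 0.003(c − d')/c = 0.0022 ≥ f_y/E_s = 0.0021, so compression steel does yield.
M_n = (A_s − A'_s) f_y (d − a/2) + A'_s f_y (d − d') = [2545200 × (760 − 111.93) + 798000 × (760 − 74)] × 10⁻⁶ = 1649.47 + 547.43 = 2196.90 kN·m.

M_n ≈ 2200 kN·m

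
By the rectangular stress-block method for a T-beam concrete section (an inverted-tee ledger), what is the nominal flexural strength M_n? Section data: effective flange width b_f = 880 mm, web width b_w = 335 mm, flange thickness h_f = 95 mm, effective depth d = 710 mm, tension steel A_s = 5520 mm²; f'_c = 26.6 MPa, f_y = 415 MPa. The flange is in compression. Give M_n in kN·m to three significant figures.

M_n ≈ 1490 kN·m

Tension: T = A_s f_y = 5520 × 415 = 2290800 N.
Try a within the flange: a = T/(0.85 f'_c b_f) = 2290800/(0.85 × 26.6 × 880) = 115.13 mm.
a = 115.13 > h_f = 95 mm: the block extends into the web. Split into flange-overhang and web parts.
C_f = 0.85 f'_c (b_f − b_w) h_f = 0.85 × 26.6 × (880 − 335) × 95 = 1170633 N.
Remaining web compression depth: a_w = (T − C_f)/(0.85 f'_c b_w) = (2290800 − 1170633)/(0.85 × 26.6 × 335) = 147.89 mm.
M_n = C_f(d − h_f/2) + (T − C_f)(d − a_w/2) = 1170633 × (710 − 47.5) + 1120167 × (710 − 73.945) = 775.54 + 712.49 = 1488.03 × 10⁶ N·mm.
M_n = 1488.03 kN·m.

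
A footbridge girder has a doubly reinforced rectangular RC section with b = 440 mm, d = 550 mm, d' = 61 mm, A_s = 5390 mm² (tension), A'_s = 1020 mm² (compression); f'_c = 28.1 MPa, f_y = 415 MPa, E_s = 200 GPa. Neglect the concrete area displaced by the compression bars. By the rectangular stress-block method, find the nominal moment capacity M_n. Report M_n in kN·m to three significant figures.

Assume both tension and compression steel yield.
Net tension couple steel: A_s − A'_s = 4370 mm².
a = (A_s − A'_s) f_y / (0.85 f'_c b) = 1813550/(0.85 × 28.1 × 440) = 172.56 mm.
c = a/β₁ = 172.56/0.849 = 203.25 mm; ε'_s = 0.003(c − d')/c = 0.0021 ≥ f_y/E_s = 0.0021, so compression steel does yield.
M_n = (A_s − A'_s) f_y (d − a/2) + A'_s f_y (d − d') = [1813550 × (550 − 86.28) + 423300 × (550 − 61)] × 10⁻⁶ = 840.98 + 206.99 = 1047.97 kN·m.

M_n ≈ 1050 kN·m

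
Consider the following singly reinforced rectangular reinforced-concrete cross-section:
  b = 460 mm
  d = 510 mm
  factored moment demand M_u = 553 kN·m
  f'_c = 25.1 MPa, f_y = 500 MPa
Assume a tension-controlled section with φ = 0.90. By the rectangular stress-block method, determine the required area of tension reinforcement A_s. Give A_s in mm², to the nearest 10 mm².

M_n = M_u/φ = 553/0.90 = 614.444 kN·m.
With M_n = 0.85 f'_c a b (d − a/2), solve the quadratic for a:
a = d − √(d² − 2M_n/(0.85 f'_c b)) = 510 − √(510² − 2 × 614.444×10⁶/(0.85 × 25.1 × 460)) = 142.74 mm.
A_s = 0.85 f'_c a b / f_y = 0.85 × 25.1 × 142.74 × 460 / 500 = 2801.7 mm².

A_s ≈ 2800 mm²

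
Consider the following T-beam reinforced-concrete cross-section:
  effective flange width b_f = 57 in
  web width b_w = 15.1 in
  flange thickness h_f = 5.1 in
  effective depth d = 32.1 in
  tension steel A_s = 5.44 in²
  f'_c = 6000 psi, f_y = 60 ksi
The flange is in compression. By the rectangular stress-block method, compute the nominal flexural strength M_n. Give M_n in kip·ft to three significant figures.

Tension: T = A_s f_y = 5.44 × 60 = 326.4 kips.
Try a within the flange: a = T/(0.85 f'_c b_f) = 326.4/(0.85 × 6 × 57) = 1.123 in.
Since a = 1.123 ≤ h_f = 5.1 in, the stress block lies entirely in the flange; analyse as a rectangular beam of width b_f.
M_n = T(d − a/2) = 326.4 × (32.1 − 0.5615) = 10294.2 kip·in.
M_n = 10294.2/12 = 857.85 kip·ft.

M_n ≈ 858 kip·ft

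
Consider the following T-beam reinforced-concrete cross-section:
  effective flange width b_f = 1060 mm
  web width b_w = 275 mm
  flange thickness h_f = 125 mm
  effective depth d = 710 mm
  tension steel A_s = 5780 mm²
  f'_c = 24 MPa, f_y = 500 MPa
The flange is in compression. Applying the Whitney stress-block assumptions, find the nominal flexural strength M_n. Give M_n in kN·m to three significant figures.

M_n ≈ 1860 kN·m

Tension: T = A_s f_y = 5780 × 500 = 2890000 N.
Try a within the flange: a = T/(0.85 f'_c b_f) = 2890000/(0.85 × 24 × 1060) = 133.65 mm.
a = 133.65 > h_f = 125 mm: the block extends into the web. Split into flange-overhang and web parts.
C_f = 0.85 f'_c (b_f − b_w) h_f = 0.85 × 24 × (1060 − 275) × 125 = 2001750 N.
Remaining web compression depth: a_w = (T − C_f)/(0.85 f'_c b_w) = (2890000 − 2001750)/(0.85 × 24 × 275) = 158.33 mm.
M_n = C_f(d − h_f/2) + (T − C_f)(d − a_w/2) = 2001750 × (710 − 62.5) + 888250 × (710 − 79.165) = 1296.13 + 560.34 = 1856.47 × 10⁶ N·mm.
M_n = 1856.47 kN·m.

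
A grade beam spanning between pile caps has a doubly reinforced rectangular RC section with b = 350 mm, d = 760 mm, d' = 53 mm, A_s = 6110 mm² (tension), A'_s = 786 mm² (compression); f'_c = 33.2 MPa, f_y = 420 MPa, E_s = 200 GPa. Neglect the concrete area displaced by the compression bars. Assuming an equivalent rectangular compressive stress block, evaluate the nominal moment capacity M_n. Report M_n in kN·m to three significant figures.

Assume both tension and compression steel yield.
Net tension couple steel: A_s − A'_s = 5324 mm².
a = (A_s − A'_s) f_y / (0.85 f'_c b) = 2236080/(0.85 × 33.2 × 350) = 226.39 mm.
c = a/β₁ = 226.39/0.813 = 278.46 mm; ε'_s = 0.003(c − d')/c = 0.0024 ≥ f_y/E_s = 0.0021, so compression steel does yield.
M_n = (A_s − A'_s) f_y (d − a/2) + A'_s f_y (d − d') = [2236080 × (760 − 113.195) + 330120 × (760 − 53)] × 10⁻⁶ = 1446.31 + 233.39 = 1679.70 kN·m.

M_n ≈ 1680 kN·m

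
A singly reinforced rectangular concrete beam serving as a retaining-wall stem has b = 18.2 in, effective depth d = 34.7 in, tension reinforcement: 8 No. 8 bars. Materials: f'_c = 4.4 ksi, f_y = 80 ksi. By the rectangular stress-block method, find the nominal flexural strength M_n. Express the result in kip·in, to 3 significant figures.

M_n ≈ 15700 kip·in

A_s = 8 × 0.79 = 6.32 in².
T = A_s f_y = 6.32 × 80 = 505.6 kips.
a = T/(0.85 f'_c b) = 505.6/(0.85 × 4.4 × 18.2) = 7.428 in.
M_n = T(d − a/2) = 505.6 × (34.7 − 3.714) = 15666.5 kip·in.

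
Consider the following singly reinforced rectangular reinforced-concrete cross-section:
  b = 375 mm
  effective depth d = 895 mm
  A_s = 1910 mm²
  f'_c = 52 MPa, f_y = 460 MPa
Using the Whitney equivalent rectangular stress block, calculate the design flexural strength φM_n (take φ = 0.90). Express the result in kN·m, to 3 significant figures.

T = A_s f_y = 1910 × 460 = 878600 N = 878.6 kN.
From C = T: a = T/(0.85 f'_c b) = 878600/(0.85 × 52 × 375) = 53.01 mm.
M_n = T(d − a/2) = 878.6 kN × (895 − 26.505) mm = 763.06 kN·m.
φM_n = 0.90 × 763.06 = 686.75 kN·m.

φM_n ≈ 687 kN·m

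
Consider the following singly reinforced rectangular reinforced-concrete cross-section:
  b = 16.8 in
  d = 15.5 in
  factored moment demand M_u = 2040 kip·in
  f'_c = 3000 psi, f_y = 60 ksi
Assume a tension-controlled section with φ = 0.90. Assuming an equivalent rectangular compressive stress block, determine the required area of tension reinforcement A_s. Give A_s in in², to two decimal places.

A_s ≈ 2.79 in²

M_n = M_u/φ = 2040/0.90 = 2266.67 kip·in.
From M_n = 0.85 f'_c a b (d − a/2):
a = d − √(d² − 2M_n/(0.85 f'_c b)) = 15.5 − √(15.5² − 2 × 2266.67/(0.85 × 3 × 16.8)) = 3.906 in.
A_s = 0.85 f'_c a b / f_y = 0.85 × 3 × 3.906 × 16.8 / 60 = 2.789 in².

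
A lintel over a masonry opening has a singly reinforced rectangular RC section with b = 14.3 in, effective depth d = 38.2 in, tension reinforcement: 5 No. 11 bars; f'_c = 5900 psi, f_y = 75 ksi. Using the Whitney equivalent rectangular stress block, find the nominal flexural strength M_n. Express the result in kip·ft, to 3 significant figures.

M_n ≈ 1660 kip·ft

A_s = 5 × 1.56 = 7.8 in².
T = A_s f_y = 7.8 × 75 = 585 kips.
a = T/(0.85 f'_c b) = 585/(0.85 × 5.9 × 14.3) = 8.157 in.
M_n = T(d − a/2) = 585 × (38.2 − 4.0785) = 19961.1 kip·in = 19961.1/12 = 1663.43 kip·ft.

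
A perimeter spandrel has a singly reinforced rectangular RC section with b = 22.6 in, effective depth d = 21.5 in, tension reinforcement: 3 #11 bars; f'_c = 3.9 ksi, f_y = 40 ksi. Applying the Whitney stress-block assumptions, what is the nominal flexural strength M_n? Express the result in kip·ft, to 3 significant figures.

A_s = 3 × 1.56 = 4.68 in².
T = A_s f_y = 4.68 × 40 = 187.2 kips.
a = T/(0.85 f'_c b) = 187.2/(0.85 × 3.9 × 22.6) = 2.499 in.
M_n = T(d − a/2) = 187.2 × (21.5 − 1.2495) = 3790.9 kip·in = 3790.9/12 = 315.91 kip·ft.

M_n ≈ 316 kip·ft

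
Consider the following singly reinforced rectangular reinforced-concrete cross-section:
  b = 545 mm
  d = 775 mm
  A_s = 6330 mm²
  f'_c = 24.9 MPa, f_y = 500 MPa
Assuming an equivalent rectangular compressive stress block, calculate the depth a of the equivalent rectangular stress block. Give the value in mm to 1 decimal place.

a ≈ 274.4 mm

T = A_s f_y = 6330 × 500 = 3165000 N = 3165 kN.
Setting C = 0.85 f'_c a b equal to T: a = 3165000/(0.85 × 24.9 × 545) = 274.4 mm.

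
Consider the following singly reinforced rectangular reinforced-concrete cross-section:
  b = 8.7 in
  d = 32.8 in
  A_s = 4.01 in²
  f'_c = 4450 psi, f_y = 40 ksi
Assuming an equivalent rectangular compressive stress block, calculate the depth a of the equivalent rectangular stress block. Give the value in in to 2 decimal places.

T = A_s f_y = 4.01 × 40 = 160.4 kips.
a = T/(0.85 f'_c b) = 160.4/(0.85 × 4.45 × 8.7) = 4.87 in.

a ≈ 4.87 in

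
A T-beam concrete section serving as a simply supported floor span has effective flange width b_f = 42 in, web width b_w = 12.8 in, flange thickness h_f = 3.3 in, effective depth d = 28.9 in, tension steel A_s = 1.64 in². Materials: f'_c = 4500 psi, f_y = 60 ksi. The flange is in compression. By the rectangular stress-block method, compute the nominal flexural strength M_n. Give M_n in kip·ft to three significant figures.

Tension: T = A_s f_y = 1.64 × 60 = 98.4 kips.
Try a within the flange: a = T/(0.85 f'_c b_f) = 98.4/(0.85 × 4.5 × 42) = 0.613 in.
Since a = 0.613 ≤ h_f = 3.3 in, the stress block lies entirely in the flange; analyse as a rectangular beam of width b_f.
M_n = T(d − a/2) = 98.4 × (28.9 − 0.3065) = 2813.6 kip·in.
M_n = 2813.6/12 = 234.47 kip·ft.

M_n ≈ 234 kip·ft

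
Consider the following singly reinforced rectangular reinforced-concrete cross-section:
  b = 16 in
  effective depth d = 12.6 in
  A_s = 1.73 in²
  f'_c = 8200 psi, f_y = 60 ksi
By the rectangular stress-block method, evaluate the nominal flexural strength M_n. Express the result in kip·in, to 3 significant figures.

M_n ≈ 1260 kip·in

T = A_s f_y = 1.73 × 60 = 103.8 kips.
a = T/(0.85 f'_c b) = 103.8/(0.85 × 8.2 × 16) = 0.931 in.
M_n = T(d − a/2) = 103.8 × (12.6 − 0.4655) = 1259.6 kip·in.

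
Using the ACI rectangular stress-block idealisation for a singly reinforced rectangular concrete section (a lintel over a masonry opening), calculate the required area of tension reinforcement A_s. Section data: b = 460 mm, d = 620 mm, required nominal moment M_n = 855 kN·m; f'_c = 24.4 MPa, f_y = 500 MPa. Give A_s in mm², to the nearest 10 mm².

A_s ≈ 3190 mm²

With M_n = 0.85 f'_c a b (d − a/2), solve the quadratic for a:
a = d − √(d² − 2M_n/(0.85 f'_c b)) = 620 − √(620² − 2 × 855×10⁶/(0.85 × 24.4 × 460)) = 167.05 mm.
A_s = 0.85 f'_c a b / f_y = 0.85 × 24.4 × 167.05 × 460 / 500 = 3187.4 mm².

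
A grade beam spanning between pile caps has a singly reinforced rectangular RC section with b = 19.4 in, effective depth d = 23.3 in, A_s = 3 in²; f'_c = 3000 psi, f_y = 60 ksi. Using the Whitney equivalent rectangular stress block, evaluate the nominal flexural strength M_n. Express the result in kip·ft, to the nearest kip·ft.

M_n ≈ 322 kip·ft

T = A_s f_y = 3 × 60 = 180 kips.
a = T/(0.85 f'_c b) = 180/(0.85 × 3 × 19.4) = 3.639 in.
M_n = T(d − a/2) = 180 × (23.3 − 1.8195) = 3866.5 kip·in = 3866.5/12 = 322.21 kip·ft.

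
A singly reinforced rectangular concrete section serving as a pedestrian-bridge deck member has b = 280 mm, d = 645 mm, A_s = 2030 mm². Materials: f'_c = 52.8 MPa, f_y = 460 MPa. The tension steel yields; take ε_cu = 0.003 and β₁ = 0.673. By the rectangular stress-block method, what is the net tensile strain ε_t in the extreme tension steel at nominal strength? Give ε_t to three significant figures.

a = A_s f_y/(0.85 f'_c b) = 74.31 mm.
β₁ = 0.673, so c = a/β₁ = 74.31/0.673 = 110.42 mm.
From the linear strain diagram with ε_cu = 0.003: ε_t = 0.003 (d − c)/c = 0.003 × (645 − 110.42)/110.42 = 0.0145.
Since ε_t ≥ 0.005, the section is tension-controlled.

ε_t ≈ 0.0145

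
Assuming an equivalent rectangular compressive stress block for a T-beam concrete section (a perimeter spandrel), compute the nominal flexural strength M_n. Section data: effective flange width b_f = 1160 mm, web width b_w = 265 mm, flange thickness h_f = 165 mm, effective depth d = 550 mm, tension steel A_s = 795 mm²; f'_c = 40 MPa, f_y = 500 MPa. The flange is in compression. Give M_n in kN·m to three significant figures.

Tension: T = A_s f_y = 795 × 500 = 397500 N.
Try a within the flange: a = T/(0.85 f'_c b_f) = 397500/(0.85 × 40 × 1160) = 10.08 mm.
Since a = 10.08 ≤ h_f = 165 mm, the stress block lies entirely in the flange; analyse as a rectangular beam of width b_f.
M_n = T(d − a/2) = 397500 × (550 − 5.04) = 216.62 × 10⁶ N·mm.
M_n = 216.62 kN·m.

M_n ≈ 217 kN·m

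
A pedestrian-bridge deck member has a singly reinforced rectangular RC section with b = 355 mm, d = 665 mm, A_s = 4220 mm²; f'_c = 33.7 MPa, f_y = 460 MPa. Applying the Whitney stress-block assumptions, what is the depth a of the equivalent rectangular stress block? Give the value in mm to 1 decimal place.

a ≈ 190.9 mm

T = A_s f_y = 4220 × 460 = 1941200 N = 1941.2 kN.
Setting C = 0.85 f'_c a b equal to T: a = 1941200/(0.85 × 33.7 × 355) = 190.9 mm.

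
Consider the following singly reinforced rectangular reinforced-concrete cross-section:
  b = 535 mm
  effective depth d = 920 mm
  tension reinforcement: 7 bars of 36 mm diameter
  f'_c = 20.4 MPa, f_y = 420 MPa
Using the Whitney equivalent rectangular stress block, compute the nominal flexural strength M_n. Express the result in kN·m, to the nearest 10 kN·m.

M_n ≈ 2270 kN·m

A_s = 7 × 1018 = 7126 mm².
T = A_s f_y = 7126 × 420 = 2992920 N = 2992.92 kN.
From C = T: a = T/(0.85 f'_c b) = 2992920/(0.85 × 20.4 × 535) = 322.62 mm.
M_n = T(d − a/2) = 2992.92 kN × (920 − 161.31) mm = 2270.70 kN·m.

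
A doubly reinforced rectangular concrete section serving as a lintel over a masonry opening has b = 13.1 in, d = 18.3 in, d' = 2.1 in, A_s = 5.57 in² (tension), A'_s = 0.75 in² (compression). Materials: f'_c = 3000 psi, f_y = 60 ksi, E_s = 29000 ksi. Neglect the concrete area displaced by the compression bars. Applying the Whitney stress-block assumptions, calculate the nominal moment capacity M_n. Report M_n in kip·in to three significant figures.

M_n ≈ 4770 kip·in

Assume both steels yield.
a = (A_s − A'_s) f_y/(0.85 f'_c b) = (5.57 − 0.75) × 60/(0.85 × 3 × 13.1) = 8.657 in.
c = a/β₁ = 8.657/0.85 = 10.185 in; ε'_s = 0.003(c − d')/c = 0.0024 ≥ ε_y = 0.0021, so the compression steel yields.
M_n = (A_s − A'_s) f_y (d − a/2) + A'_s f_y (d − d') = 289.2 × (18.3 − 4.3285) + 45 × (18.3 − 2.1) = 4040.6 + 729.0 = 4769.6 kip·in.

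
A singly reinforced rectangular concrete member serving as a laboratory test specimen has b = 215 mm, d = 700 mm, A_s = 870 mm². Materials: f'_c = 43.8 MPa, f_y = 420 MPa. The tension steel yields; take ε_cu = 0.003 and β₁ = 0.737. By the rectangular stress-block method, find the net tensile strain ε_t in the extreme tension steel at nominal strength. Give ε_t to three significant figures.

a = A_s f_y/(0.85 f'_c b) = 45.65 mm.
β₁ = 0.737, so c = a/β₁ = 45.65/0.737 = 61.94 mm.
From the linear strain diagram with ε_cu = 0.003: ε_t = 0.003 (d − c)/c = 0.003 × (700 − 61.94)/61.94 = 0.0309.
Since ε_t ≥ 0.005, the section is tension-controlled.

ε_t ≈ 0.0309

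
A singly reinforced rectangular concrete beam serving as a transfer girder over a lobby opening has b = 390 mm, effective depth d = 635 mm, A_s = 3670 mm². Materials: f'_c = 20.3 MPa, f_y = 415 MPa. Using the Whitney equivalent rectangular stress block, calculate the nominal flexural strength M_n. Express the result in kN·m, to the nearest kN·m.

M_n ≈ 795 kN·m

T = A_s f_y = 3670 × 415 = 1523050 N = 1523.05 kN.
From C = T: a = T/(0.85 f'_c b) = 1523050/(0.85 × 20.3 × 390) = 226.33 mm.
M_n = T(d − a/2) = 1523.05 kN × (635 − 113.165) mm = 794.78 kN·m.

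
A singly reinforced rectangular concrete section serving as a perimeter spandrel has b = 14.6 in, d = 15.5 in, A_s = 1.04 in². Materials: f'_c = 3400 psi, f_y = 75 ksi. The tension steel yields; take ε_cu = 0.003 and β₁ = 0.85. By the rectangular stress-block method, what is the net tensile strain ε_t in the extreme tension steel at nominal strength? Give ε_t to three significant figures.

ε_t ≈ 0.0184

a = A_s f_y/(0.85 f'_c b) = 1.849 in.
β₁ = 0.85, so c = a/β₁ = 1.849/0.85 = 2.175 in.
From the linear strain diagram with ε_cu = 0.003: ε_t = 0.003 (d − c)/c = 0.003 × (15.5 − 2.175)/2.175 = 0.0184.
Since ε_t ≥ 0.005, the section is tension-controlled.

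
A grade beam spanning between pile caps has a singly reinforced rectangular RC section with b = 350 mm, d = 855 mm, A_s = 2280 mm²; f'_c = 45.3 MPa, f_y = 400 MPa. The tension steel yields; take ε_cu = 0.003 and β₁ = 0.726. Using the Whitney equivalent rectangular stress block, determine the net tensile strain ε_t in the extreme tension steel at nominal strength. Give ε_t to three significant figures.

a = A_s f_y/(0.85 f'_c b) = 67.67 mm.
β₁ = 0.726, so c = a/β₁ = 67.67/0.726 = 93.21 mm.
From the linear strain diagram with ε_cu = 0.003: ε_t = 0.003 (d − c)/c = 0.003 × (855 − 93.21)/93.21 = 0.0245.
Since ε_t ≥ 0.005, the section is tension-controlled.

ε_t ≈ 0.0245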